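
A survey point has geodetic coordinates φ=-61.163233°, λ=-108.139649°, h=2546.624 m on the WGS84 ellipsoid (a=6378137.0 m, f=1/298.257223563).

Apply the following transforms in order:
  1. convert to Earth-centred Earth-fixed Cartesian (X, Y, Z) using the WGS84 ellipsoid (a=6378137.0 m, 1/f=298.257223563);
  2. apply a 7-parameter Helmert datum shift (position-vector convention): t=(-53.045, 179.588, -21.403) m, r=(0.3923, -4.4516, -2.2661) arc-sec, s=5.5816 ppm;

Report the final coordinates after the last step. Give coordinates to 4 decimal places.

X=-960572.3868 m, Y=-2931908.2966 m, Z=-5566447.8159 m

start: φ=-61.163233°, λ=-108.139649°, h=2546.624 m
→ ECEF (a=6378137.000, f=1/298.257223563): X=-960601.9007, Y=-2932092.6593, Z=-5566369.0352
→ Helmert 7p (PV): X=-960572.3868, Y=-2931908.2966, Z=-5566447.8159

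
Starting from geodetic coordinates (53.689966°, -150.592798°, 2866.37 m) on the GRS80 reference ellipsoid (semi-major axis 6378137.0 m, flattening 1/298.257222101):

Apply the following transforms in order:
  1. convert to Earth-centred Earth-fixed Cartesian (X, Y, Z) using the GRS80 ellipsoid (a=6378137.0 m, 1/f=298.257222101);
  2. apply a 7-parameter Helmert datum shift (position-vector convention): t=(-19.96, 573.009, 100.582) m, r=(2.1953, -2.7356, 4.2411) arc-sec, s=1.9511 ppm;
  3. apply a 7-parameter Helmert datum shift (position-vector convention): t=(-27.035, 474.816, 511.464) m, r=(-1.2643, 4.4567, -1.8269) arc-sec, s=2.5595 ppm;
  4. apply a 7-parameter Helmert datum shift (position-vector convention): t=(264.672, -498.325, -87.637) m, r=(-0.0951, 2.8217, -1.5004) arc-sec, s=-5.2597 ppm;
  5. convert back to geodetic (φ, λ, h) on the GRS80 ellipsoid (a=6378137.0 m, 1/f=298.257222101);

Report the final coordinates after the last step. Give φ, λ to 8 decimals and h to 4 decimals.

start: φ=53.689966°, λ=-150.592798°, h=2866.370 m
→ ECEF (a=6378137.000, f=1/298.257222101): X=-3298856.5514, Y=-1859356.4924, Z=5118695.2277
→ Helmert 7p (PV): X=-3298912.6038, Y=-1858909.4195, Z=5118742.2560
→ Helmert 7p (PV): X=-3298853.9475, Y=-1858378.7673, Z=5119349.4944
→ Helmert 7p (PV): X=-3298515.4103, Y=-1858840.9612, Z=5119280.9160
→ geod (Bowring, a=6378137.000): φ=53.69706305°, λ=-150.59705939°, h=3012.5138 m

φ=53.69706305°, λ=-150.59705939°, h=3012.5138 m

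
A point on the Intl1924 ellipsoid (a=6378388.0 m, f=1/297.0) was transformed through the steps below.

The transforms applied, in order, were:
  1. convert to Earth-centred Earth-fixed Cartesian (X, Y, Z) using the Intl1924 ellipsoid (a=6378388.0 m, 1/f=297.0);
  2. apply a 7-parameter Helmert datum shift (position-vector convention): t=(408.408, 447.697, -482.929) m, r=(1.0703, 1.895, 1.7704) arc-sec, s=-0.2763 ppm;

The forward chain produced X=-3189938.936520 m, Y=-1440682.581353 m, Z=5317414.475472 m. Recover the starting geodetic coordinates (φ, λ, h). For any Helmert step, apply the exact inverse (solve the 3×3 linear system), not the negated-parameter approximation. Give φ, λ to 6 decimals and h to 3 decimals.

start: X=-3189938.9365, Y=-1440682.5814, Z=5317414.4755 m
→ Helmert⁻¹: X=-3190409.4515, Y=-1441075.6985, Z=5317877.0405
→ geod (Bowring, a=6378388.000): φ=56.82015000°, λ=-155.69178700°, h=3346.0550 m

φ=56.820150°, λ=-155.691787°, h=3346.055 m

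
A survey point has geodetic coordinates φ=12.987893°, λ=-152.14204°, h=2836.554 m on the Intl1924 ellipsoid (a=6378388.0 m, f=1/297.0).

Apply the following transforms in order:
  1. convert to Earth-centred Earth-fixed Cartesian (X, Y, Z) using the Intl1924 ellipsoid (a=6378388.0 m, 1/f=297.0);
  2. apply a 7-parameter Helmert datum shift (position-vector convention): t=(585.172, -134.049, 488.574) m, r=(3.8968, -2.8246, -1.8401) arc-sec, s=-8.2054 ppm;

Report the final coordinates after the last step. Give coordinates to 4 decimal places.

X=-5497716.3947 m, Y=-2906125.4441 m, Z=1425100.7936 m

start: φ=12.987893°, λ=-152.142040°, h=2836.554 m
→ ECEF (a=6378388.000, f=1/297.0): X=-5498301.2473, Y=-2906037.3740, Z=1424754.1047
→ Helmert 7p (PV): X=-5497716.3947, Y=-2906125.4441, Z=1425100.7936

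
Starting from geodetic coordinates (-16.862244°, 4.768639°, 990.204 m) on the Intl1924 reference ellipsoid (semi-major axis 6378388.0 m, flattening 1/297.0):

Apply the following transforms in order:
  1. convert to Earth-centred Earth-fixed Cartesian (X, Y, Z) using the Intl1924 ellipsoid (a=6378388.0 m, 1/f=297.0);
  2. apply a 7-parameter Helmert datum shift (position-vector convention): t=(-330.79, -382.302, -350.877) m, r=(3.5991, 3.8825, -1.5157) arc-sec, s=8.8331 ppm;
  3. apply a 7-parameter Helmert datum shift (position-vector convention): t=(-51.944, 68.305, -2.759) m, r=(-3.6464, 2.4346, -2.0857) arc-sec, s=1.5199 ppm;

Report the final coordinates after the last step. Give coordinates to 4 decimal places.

X=6085317.7232 m, Y=507259.4639 m, Z=-1839117.5205 m

start: φ=-16.862244°, λ=4.768639°, h=990.204 m
→ ECEF (a=6378388.000, f=1/297.0): X=6085684.9064, Y=507674.8892, Z=-1838558.3611
→ Helmert 7p (PV): X=6085376.9951, Y=507284.4327, Z=-1839031.1710
→ Helmert 7p (PV): X=6085317.7232, Y=507259.4639, Z=-1839117.5205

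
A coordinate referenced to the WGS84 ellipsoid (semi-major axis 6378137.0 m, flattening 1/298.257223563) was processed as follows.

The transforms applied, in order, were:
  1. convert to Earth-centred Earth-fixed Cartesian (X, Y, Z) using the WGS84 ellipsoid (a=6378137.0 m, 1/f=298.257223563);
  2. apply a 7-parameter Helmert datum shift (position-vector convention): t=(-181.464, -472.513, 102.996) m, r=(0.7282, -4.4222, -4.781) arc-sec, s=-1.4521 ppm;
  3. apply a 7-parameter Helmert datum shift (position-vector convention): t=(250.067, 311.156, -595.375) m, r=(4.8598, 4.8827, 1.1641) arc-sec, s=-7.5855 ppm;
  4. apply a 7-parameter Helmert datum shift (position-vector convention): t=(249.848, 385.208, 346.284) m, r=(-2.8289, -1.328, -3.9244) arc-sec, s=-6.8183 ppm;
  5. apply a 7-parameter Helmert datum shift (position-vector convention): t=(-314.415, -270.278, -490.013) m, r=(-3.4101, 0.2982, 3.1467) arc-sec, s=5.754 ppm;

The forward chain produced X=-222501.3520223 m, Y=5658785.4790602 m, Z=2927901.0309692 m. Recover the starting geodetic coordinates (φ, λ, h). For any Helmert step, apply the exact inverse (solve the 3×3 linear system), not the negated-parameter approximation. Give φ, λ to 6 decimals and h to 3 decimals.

φ=27.501699°, λ=92.252854°, h=2052.775 m

start: X=-222501.3520, Y=5658785.4791, Z=2927901.0310 m
→ Helmert⁻¹: X=-222103.5610, Y=5658978.1681, Z=2928467.4308
→ Helmert⁻¹: X=-222443.7327, Y=5658587.1499, Z=2928220.1508
→ Helmert⁻¹: X=-222732.8828, Y=5658389.1751, Z=2928699.1528
→ Helmert⁻¹: X=-222620.1215, Y=5658875.0844, Z=2928585.2041
→ geod (Bowring, a=6378137.000): φ=27.50169900°, λ=92.25285400°, h=2052.7750 m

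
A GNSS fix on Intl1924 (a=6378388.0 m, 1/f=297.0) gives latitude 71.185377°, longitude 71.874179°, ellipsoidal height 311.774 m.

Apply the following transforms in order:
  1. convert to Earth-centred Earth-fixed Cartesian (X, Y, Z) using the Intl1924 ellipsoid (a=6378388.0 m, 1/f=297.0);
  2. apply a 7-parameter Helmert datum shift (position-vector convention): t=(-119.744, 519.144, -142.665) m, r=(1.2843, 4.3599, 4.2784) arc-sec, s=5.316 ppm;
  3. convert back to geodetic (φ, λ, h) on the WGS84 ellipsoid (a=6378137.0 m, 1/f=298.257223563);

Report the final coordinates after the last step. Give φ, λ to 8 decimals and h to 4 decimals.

φ=71.18055591°, λ=71.87933195°, h=526.8243 m

start: φ=71.185377°, λ=71.874179°, h=311.774 m
→ ECEF (a=6378388.000, f=1/297.0): X=641933.7562, Y=1961005.6659, Z=6015421.2199
→ Helmert 7p (PV): X=641903.8997, Y=1961511.0949, Z=6015309.1742
→ geod (Bowring, a=6378137.000): φ=71.18055591°, λ=71.87933195°, h=526.8243 m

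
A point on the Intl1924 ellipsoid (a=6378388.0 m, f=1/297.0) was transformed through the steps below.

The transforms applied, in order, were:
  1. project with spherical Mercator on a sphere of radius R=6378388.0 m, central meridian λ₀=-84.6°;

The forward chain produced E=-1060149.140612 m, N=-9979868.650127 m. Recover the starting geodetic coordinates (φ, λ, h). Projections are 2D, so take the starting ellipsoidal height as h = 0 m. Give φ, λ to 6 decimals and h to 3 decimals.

φ=-66.372242°, λ=-94.123107°, h=0.000 m

start: E=-1060149.1406, N=-9979868.6501 m
→ merc⁻¹: φ=-66.37224200°, λ=-94.12310700°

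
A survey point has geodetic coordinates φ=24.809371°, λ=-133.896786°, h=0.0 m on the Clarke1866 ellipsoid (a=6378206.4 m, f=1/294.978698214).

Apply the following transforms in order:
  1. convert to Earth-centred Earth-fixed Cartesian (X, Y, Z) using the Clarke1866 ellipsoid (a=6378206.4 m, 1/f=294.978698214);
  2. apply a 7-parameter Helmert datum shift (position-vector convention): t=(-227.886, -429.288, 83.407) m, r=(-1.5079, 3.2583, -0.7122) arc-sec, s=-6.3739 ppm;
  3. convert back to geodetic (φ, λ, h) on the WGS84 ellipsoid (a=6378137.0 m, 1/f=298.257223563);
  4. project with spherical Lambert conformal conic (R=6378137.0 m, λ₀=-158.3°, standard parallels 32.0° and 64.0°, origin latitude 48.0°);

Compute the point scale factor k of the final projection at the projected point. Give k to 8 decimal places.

1.04042358

start: φ=24.809371°, λ=-133.896786°, h=0.000 m
→ ECEF (a=6378206.400, f=1/294.978698214): X=-4016647.7208, Y=-4174383.1938, Z=2659769.2742
→ Helmert 7p (PV): X=-4016822.4032, Y=-4174752.5618, Z=2659929.6941
→ geod (Bowring, a=6378137.000): φ=24.80758613°, λ=-133.89549803°, h=446.4831 m
→ into lcc (λ₀=-158.3°): φ=24.80758613°, λ−λ₀=24.40450197°
scale k = 1.04042358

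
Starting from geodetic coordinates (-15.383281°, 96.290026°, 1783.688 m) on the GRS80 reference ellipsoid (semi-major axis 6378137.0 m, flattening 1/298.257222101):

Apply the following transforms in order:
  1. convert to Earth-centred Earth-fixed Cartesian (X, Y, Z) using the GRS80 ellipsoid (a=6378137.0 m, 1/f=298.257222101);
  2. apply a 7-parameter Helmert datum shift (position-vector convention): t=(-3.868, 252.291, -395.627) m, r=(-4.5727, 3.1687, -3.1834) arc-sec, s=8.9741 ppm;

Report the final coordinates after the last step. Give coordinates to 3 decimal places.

X=-674049.505 m, Y=6116036.088 m, Z=-1682037.397 m

start: φ=-15.383281°, λ=96.290026°, h=1783.688 m
→ ECEF (a=6378137.000, f=1/298.257222101): X=-674108.1439, Y=6115755.7870, Z=-1681501.4543
→ Helmert 7p (PV): X=-674049.5046, Y=6116036.0877, Z=-1682037.3972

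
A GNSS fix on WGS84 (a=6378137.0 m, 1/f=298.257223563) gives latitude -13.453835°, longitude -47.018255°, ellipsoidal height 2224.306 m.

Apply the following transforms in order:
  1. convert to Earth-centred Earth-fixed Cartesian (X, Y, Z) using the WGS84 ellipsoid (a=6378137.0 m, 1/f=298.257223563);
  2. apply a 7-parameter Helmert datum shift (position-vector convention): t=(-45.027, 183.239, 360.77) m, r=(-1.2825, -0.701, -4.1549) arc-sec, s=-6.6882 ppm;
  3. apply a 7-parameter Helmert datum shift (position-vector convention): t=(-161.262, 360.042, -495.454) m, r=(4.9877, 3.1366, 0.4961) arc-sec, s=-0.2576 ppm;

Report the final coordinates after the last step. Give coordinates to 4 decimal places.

X=4230970.3243 m, Y=-4539891.1625 m, Z=-1475055.4585 m

start: φ=-13.453835°, λ=-47.018255°, h=2224.306 m
→ ECEF (a=6378137.000, f=1/298.257223563): X=4231303.9507, Y=-4540417.4064, Z=-1474799.4984
→ Helmert 7p (PV): X=4231144.1766, Y=-4540298.2028, Z=-1474386.2535
→ Helmert 7p (PV): X=4230970.3243, Y=-4539891.1625, Z=-1475055.4585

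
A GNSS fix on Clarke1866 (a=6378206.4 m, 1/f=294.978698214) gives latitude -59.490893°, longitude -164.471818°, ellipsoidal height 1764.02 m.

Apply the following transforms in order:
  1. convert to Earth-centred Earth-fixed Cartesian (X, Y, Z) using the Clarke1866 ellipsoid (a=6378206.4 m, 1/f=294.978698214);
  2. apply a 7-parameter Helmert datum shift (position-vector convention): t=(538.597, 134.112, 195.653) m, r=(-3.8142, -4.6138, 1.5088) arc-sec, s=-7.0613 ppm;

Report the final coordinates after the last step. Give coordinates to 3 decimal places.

X=-3127905.573 m, Y=-869277.474 m, Z=-5473041.341 m

start: φ=-59.490893°, λ=-164.471818°, h=1764.020 m
→ ECEF (a=6378206.400, f=1/294.978698214): X=-3128595.0468, Y=-869293.6309, Z=-5473221.7361
→ Helmert 7p (PV): X=-3127905.5731, Y=-869277.4745, Z=-5473041.3413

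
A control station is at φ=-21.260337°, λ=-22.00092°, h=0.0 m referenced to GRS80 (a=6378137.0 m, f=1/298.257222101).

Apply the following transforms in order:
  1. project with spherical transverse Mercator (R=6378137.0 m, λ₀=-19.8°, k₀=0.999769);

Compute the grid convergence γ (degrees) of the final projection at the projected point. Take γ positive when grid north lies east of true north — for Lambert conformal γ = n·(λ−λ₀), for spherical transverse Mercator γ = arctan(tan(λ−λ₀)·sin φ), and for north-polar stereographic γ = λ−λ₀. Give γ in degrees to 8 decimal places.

0.79840828

start: φ=-21.260337°, λ=-22.000920°, h=0.000 m
→ into tm (λ₀=-19.8°): φ=-21.26033700°, λ−λ₀=-2.20092000°
convergence γ = 0.79840828°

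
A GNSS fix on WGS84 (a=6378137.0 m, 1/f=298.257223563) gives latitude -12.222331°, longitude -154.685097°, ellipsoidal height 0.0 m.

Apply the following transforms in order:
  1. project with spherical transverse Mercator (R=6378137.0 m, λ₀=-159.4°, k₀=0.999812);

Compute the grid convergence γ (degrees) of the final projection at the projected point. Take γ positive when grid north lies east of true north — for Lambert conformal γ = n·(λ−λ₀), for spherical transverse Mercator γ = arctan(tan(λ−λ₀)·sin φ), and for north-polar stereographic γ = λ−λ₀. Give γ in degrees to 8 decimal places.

-1.00032956

start: φ=-12.222331°, λ=-154.685097°, h=0.000 m
→ into tm (λ₀=-159.4°): φ=-12.22233100°, λ−λ₀=4.71490300°
convergence γ = -1.00032956°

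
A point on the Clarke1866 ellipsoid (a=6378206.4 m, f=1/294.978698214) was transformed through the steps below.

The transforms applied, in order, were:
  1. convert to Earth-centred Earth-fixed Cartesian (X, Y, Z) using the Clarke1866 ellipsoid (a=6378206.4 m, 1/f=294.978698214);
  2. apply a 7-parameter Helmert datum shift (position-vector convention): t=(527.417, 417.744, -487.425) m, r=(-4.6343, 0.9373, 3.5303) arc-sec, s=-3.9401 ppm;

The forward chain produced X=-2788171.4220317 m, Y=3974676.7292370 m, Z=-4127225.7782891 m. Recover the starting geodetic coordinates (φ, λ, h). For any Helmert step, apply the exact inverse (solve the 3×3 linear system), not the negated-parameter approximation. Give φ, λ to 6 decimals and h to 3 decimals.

φ=-40.555264°, λ=125.055175°, h=2848.772 m

start: X=-2788171.4220, Y=3974676.7292, Z=-4127225.7783 m
→ Helmert⁻¹: X=-2788623.0509, Y=3974415.0897, Z=-4126677.9890
→ geod (Bowring, a=6378206.400): φ=-40.55526400°, λ=125.05517500°, h=2848.7720 m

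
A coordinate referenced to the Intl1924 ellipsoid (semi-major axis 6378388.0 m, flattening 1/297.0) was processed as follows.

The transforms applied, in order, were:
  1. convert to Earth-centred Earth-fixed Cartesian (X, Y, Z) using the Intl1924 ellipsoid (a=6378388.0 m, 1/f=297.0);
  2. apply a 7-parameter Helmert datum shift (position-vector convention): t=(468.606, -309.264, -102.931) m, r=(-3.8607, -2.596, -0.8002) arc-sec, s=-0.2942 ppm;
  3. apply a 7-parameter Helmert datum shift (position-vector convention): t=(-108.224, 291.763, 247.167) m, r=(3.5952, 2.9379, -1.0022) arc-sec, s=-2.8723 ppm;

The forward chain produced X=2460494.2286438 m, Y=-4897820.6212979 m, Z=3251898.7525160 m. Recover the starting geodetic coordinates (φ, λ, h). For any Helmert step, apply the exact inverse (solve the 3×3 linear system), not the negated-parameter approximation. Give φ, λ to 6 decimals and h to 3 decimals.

start: X=2460494.2286, Y=-4897820.6213, Z=3251898.7525 m
→ Helmert⁻¹: X=2460587.0027, Y=-4898057.8191, Z=3251781.3455
→ Helmert⁻¹: X=2460179.0473, Y=-4897801.3157, Z=3251762.5968
→ geod (Bowring, a=6378388.000): φ=30.84981100°, λ=-63.32949600°, h=206.1000 m

φ=30.849811°, λ=-63.329496°, h=206.100 m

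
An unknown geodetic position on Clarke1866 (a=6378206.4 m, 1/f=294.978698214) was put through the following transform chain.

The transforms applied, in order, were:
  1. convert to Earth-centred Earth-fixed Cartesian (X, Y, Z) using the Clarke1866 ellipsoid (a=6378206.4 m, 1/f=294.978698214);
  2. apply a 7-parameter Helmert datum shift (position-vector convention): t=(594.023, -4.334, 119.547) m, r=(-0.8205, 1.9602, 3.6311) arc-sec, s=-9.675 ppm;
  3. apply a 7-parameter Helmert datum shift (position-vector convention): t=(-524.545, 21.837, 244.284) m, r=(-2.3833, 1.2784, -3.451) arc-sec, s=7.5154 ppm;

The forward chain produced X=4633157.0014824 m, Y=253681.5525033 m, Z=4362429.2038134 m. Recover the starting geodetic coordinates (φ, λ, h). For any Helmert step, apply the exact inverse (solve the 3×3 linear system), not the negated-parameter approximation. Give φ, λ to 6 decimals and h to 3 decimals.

start: X=4633157.0015, Y=253681.5525, Z=4362429.2038 m
→ Helmert⁻¹: X=4633615.4422, Y=253684.9307, Z=4362183.7862
→ Helmert⁻¹: X=4633029.2535, Y=253592.8068, Z=4362151.4805
→ geod (Bowring, a=6378206.400): φ=43.42658700°, λ=3.13300700°, h=453.3230 m

φ=43.426587°, λ=3.133007°, h=453.323 m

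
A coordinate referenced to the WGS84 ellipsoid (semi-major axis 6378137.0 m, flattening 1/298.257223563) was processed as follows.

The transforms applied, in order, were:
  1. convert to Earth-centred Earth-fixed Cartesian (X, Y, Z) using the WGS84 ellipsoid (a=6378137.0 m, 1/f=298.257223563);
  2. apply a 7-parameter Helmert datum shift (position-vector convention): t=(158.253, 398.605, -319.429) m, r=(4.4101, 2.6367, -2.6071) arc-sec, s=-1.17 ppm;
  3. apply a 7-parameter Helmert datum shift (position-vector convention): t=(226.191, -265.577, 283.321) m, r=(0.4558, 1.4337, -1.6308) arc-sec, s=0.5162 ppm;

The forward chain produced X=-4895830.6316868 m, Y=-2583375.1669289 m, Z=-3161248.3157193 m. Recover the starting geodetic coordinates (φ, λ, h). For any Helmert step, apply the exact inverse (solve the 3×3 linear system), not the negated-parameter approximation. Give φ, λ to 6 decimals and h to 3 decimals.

start: X=-4895830.6317, Y=-2583375.1669, Z=-3161248.3157 m
→ Helmert⁻¹: X=-4896011.8968, Y=-2583153.9524, Z=-3161558.3276
→ Helmert⁻¹: X=-4896102.8111, Y=-2583685.0548, Z=-3161249.9434
→ geod (Bowring, a=6378137.000): φ=-29.89384800°, λ=-152.17928300°, h=2151.4510 m

φ=-29.893848°, λ=-152.179283°, h=2151.451 m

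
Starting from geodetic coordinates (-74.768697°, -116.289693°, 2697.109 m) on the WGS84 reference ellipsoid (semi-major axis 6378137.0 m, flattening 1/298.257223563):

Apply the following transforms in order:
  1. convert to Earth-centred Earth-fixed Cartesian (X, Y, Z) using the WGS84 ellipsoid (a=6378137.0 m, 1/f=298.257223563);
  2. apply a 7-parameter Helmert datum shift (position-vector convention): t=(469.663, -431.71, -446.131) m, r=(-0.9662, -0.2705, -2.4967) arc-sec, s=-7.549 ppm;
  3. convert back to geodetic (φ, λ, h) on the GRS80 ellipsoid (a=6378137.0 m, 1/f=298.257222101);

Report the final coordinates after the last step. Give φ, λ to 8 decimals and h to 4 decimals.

φ=-74.76799325°, λ=-116.26884725°, h=3126.5769 m

start: φ=-74.768697°, λ=-116.289693°, h=2697.109 m
→ ECEF (a=6378137.000, f=1/298.257223563): X=-744795.3921, Y=-1507661.7038, Z=-6134635.6965
→ Helmert 7p (PV): X=-744330.3107, Y=-1508101.7534, Z=-6135029.4316
→ geod (Bowring, a=6378137.000): φ=-74.76799325°, λ=-116.26884725°, h=3126.5769 m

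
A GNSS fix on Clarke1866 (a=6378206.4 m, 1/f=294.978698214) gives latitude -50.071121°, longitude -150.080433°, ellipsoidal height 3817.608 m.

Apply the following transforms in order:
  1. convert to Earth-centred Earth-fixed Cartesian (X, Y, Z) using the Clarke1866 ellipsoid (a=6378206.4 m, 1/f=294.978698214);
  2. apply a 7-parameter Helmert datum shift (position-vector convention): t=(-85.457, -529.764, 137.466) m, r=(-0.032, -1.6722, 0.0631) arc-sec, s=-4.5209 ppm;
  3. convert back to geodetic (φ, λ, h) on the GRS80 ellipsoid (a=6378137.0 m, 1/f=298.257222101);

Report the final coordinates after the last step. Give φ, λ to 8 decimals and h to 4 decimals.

φ=-50.06629022°, λ=-150.07431713°, h=3830.4109 m

start: φ=-50.071121°, λ=-150.080433°, h=3817.608 m
→ ECEF (a=6378206.400, f=1/294.978698214): X=-3557379.7634, Y=-2047200.9877, Z=-4870593.4009
→ Helmert 7p (PV): X=-3557409.0256, Y=-2047723.3404, Z=-4870462.4376
→ geod (Bowring, a=6378137.000): φ=-50.06629022°, λ=-150.07431713°, h=3830.4109 m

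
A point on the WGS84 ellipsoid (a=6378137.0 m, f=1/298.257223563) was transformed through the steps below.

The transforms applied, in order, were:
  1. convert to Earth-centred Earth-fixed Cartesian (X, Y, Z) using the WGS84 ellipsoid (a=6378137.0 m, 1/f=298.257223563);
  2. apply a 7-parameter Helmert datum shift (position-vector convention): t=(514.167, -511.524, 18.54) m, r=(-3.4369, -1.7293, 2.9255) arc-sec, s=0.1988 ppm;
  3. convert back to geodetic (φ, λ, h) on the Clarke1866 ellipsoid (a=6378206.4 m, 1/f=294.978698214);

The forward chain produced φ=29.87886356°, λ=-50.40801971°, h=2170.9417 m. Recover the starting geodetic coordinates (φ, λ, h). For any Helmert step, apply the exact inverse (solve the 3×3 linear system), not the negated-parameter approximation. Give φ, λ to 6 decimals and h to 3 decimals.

start: φ=29.878864°, λ=-50.408020°, h=2170.942 m
→ ECEF (a=6378206.400, f=1/294.978698214): X=3528788.9238, Y=-4266788.9021, Z=3159646.3456
→ Helmert⁻¹: X=3528240.0334, Y=-4266379.2176, Z=3159526.5083
→ geod (Bowring, a=6378137.000): φ=29.87906600°, λ=-50.40969500°, h=1544.6910 m

φ=29.879066°, λ=-50.409695°, h=1544.691 m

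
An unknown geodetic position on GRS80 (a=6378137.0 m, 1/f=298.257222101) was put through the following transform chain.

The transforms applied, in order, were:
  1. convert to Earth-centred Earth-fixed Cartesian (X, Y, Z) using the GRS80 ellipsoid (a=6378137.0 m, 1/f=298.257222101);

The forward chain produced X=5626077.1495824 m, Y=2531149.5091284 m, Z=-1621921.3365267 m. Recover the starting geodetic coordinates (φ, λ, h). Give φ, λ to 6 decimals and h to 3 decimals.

start: X=5626077.1496, Y=2531149.5091, Z=-1621921.3365 m
→ geod (Bowring, a=6378137.000): φ=-14.82488100°, λ=24.22278900°, h=2130.5420 m

φ=-14.824881°, λ=24.222789°, h=2130.542 m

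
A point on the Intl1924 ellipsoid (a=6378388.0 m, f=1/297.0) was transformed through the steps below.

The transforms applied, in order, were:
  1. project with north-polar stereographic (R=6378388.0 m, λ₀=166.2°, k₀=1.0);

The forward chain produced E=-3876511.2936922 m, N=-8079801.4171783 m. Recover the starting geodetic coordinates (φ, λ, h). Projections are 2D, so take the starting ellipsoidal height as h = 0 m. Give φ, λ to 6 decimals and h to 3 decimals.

φ=19.824043°, λ=140.569331°, h=0.000 m

start: E=-3876511.2937, N=-8079801.4172 m
→ stereo⁻¹: φ=19.82404300°, λ=140.56933100°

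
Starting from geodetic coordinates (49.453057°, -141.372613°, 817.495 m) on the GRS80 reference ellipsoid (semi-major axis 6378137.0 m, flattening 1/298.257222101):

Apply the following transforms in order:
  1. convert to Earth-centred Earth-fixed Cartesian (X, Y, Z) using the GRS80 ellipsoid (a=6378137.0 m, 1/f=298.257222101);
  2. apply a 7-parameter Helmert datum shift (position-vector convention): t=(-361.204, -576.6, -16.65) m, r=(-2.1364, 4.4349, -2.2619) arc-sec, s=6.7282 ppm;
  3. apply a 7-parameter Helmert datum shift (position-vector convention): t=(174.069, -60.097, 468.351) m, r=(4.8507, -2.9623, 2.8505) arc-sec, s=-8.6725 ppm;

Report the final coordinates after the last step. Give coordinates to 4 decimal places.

X=-3245967.9019 m, Y=-2594356.7539 m, Z=4824517.0080 m

start: φ=49.453057°, λ=-141.372613°, h=817.495 m
→ ECEF (a=6378137.000, f=1/298.257222101): X=-3245828.9288, Y=-2593652.3553, Z=4824085.6597
→ Helmert 7p (PV): X=-3246136.6902, Y=-2594160.8458, Z=4824198.1203
→ Helmert 7p (PV): X=-3245967.9019, Y=-2594356.7539, Z=4824517.0080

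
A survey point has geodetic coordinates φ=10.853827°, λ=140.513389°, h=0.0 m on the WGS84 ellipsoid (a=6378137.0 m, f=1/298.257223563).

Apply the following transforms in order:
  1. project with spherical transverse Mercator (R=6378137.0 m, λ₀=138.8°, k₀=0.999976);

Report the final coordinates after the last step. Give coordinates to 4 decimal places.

E=187342.9639 m, N=1208741.0853 m

start: φ=10.853827°, λ=140.513389°, h=0.000 m
→ tm (R=6378137.0, λ₀=138.8°): E=187342.9639, N=1208741.0853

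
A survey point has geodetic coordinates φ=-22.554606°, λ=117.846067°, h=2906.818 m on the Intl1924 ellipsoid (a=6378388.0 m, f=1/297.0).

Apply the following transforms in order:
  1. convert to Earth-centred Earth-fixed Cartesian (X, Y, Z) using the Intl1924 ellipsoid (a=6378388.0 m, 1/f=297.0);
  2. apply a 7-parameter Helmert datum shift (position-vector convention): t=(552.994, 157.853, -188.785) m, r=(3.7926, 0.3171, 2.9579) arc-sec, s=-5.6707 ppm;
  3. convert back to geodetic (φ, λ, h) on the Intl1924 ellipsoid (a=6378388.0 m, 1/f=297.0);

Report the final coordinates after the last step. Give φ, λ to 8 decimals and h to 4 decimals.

start: φ=-22.554606°, λ=117.846067°, h=2906.818 m
→ ECEF (a=6378388.000, f=1/297.0): X=-2754070.1310, Y=5213394.2505, Z=-2432388.9550
→ Helmert 7p (PV): X=-2753580.0202, Y=5213527.7701, Z=-2432463.8544
→ geod (Bowring, a=6378388.000): φ=-22.55561412°, λ=117.84124969°, h=2833.1761 m

φ=-22.55561412°, λ=117.84124969°, h=2833.1761 m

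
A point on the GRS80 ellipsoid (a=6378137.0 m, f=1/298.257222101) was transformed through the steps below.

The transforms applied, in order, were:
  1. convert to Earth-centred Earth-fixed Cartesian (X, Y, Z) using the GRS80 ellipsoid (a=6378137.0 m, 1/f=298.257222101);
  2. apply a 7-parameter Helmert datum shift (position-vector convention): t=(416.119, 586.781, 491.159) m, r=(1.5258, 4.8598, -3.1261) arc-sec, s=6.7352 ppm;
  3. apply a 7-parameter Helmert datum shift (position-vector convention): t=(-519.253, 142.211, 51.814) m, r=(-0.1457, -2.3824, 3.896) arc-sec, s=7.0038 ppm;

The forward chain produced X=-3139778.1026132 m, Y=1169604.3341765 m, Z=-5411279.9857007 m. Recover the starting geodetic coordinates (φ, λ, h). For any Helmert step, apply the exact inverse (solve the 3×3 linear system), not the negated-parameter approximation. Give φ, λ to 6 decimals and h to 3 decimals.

φ=-58.413047°, λ=159.580091°, h=2134.132 m

start: X=-3139778.1026, Y=1169604.3342, Z=-5411279.9857 m
→ Helmert⁻¹: X=-3139277.2739, Y=1169517.0507, Z=-5411256.8147
→ Helmert⁻¹: X=-3139562.4540, Y=1168834.7817, Z=-5411794.1421
→ geod (Bowring, a=6378137.000): φ=-58.41304700°, λ=159.58009100°, h=2134.1320 m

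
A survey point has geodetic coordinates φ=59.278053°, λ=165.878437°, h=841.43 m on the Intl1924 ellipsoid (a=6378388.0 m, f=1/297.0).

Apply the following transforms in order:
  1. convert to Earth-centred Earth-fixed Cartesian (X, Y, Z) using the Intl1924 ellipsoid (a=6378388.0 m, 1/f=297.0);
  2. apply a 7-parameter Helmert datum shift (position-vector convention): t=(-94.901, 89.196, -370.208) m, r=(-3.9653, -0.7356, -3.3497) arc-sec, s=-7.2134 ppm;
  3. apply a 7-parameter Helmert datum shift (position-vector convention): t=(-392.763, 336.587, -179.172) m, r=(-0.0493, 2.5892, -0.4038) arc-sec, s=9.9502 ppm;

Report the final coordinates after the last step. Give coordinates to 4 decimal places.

X=-3168797.9348 m, Y=797697.9796 m, Z=5460143.2975 m

start: φ=59.278053°, λ=165.878437°, h=841.430 m
→ ECEF (a=6378388.000, f=1/297.0): X=-3168365.1722, Y=797106.0747, Z=5460664.7774
→ Helmert 7p (PV): X=-3168443.7479, Y=797345.9509, Z=5460228.5565
→ Helmert 7p (PV): X=-3168797.9348, Y=797697.9796, Z=5460143.2975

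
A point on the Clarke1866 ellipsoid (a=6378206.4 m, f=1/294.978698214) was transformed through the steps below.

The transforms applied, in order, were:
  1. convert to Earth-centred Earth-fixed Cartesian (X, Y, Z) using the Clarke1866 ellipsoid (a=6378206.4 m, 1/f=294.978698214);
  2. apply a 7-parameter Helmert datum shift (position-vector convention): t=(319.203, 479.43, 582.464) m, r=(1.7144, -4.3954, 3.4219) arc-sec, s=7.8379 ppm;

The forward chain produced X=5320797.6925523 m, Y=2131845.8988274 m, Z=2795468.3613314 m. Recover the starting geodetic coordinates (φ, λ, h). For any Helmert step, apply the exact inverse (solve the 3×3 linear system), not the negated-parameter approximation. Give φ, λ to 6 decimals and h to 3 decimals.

start: X=5320797.6926, Y=2131845.8988, Z=2795468.3613 m
→ Helmert⁻¹: X=5320531.7005, Y=2131284.7256, Z=2794732.8991
→ geod (Bowring, a=6378206.400): φ=26.14773300°, λ=21.82992300°, h=2559.2080 m

φ=26.147733°, λ=21.829923°, h=2559.208 m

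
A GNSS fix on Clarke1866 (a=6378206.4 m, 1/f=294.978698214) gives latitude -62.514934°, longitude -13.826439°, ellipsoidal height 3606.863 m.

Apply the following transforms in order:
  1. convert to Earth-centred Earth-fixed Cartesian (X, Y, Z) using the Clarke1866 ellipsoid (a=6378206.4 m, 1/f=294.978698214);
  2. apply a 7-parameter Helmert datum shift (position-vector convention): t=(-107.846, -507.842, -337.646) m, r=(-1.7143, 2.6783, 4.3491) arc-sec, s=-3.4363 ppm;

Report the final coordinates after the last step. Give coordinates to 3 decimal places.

start: φ=-62.514934°, λ=-13.826439°, h=3606.863 m
→ ECEF (a=6378206.400, f=1/294.978698214): X=2867618.3591, Y=-705757.8737, Z=-5638235.0494
→ Helmert 7p (PV): X=2867442.3291, Y=-706249.6870, Z=-5638584.6903

X=2867442.329 m, Y=-706249.687 m, Z=-5638584.690 m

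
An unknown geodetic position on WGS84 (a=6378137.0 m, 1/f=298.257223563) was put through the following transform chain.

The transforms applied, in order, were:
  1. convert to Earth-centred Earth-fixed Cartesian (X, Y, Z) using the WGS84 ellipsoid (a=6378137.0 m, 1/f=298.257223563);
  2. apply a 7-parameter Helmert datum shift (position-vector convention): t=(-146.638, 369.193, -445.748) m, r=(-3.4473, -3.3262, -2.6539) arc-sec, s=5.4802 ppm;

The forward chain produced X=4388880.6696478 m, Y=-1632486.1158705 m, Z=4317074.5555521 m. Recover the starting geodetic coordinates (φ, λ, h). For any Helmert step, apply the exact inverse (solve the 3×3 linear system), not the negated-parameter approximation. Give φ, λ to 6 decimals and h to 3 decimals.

start: X=4388880.6696, Y=-1632486.1159, Z=4317074.5556 m
→ Helmert⁻¹: X=4389093.8860, Y=-1632862.0450, Z=4317398.5748
→ geod (Bowring, a=6378137.000): φ=42.86576500°, λ=-20.40656700°, h=1197.9240 m

φ=42.865765°, λ=-20.406567°, h=1197.924 m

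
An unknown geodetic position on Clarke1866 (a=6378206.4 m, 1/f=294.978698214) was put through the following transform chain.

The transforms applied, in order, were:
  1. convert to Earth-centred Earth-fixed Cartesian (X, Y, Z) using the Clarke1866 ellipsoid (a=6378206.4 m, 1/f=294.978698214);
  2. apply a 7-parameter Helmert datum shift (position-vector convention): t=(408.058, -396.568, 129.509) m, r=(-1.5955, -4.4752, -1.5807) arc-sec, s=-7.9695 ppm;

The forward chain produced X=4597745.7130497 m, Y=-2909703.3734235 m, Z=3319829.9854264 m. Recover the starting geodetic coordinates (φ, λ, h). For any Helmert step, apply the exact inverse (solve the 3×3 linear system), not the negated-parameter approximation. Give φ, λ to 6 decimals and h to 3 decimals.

φ=31.562567°, λ=-32.326005°, h=1113.508 m

start: X=4597745.7130, Y=-2909703.3734, Z=3319829.9854 m
→ Helmert⁻¹: X=4597468.6127, Y=-2909320.4367, Z=3319604.6804
→ geod (Bowring, a=6378206.400): φ=31.56256700°, λ=-32.32600500°, h=1113.5080 m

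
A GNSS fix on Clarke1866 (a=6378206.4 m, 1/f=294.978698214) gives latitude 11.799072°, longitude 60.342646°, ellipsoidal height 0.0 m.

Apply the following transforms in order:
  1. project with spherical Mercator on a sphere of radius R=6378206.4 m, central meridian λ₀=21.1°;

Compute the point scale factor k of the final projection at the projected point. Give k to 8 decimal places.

start: φ=11.799072°, λ=60.342646°, h=0.000 m
→ into merc (λ₀=21.1°): φ=11.79907200°, λ−λ₀=39.24264600°
scale k = 1.02158538

1.02158538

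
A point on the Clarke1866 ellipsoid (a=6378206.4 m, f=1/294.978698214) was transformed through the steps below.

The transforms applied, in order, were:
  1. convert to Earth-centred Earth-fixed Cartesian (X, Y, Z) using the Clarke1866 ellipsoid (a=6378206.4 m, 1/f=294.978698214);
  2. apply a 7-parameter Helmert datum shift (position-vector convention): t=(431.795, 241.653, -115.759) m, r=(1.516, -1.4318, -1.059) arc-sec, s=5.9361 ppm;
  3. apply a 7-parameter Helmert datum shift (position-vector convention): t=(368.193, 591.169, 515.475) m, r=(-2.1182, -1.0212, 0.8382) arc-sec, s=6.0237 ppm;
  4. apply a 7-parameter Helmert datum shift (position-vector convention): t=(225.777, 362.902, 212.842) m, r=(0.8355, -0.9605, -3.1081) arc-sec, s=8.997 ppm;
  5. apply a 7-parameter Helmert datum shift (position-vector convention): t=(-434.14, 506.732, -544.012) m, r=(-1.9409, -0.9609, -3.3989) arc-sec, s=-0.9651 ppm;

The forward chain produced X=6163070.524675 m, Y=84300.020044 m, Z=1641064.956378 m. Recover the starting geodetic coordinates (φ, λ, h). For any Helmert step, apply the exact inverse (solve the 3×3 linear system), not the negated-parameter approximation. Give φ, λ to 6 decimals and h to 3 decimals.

φ=15.005709°, λ=0.769645°, h=865.331 m

start: X=6163070.5247, Y=84300.0200, Z=1641064.9564 m
→ Helmert⁻¹: X=6163516.8783, Y=83879.4865, Z=1641582.6288
→ Helmert⁻¹: X=6163242.0338, Y=83615.3523, Z=1641325.9808
→ Helmert⁻¹: X=6162845.1782, Y=82981.7896, Z=1640770.9626
→ Helmert⁻¹: X=6162387.7677, Y=82783.3440, Z=1640833.5961
→ geod (Bowring, a=6378206.400): φ=15.00570900°, λ=0.76964500°, h=865.3310 m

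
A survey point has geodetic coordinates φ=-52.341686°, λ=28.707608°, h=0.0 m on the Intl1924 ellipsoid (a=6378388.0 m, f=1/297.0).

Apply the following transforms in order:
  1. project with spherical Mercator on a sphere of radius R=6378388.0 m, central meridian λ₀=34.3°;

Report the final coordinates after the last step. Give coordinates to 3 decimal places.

start: φ=-52.341686°, λ=28.707608°, h=0.000 m
→ merc (R=6378388.0, λ₀=34.3°): E=-622566.7288, N=-6862414.0768

E=-622566.729 m, N=-6862414.077 m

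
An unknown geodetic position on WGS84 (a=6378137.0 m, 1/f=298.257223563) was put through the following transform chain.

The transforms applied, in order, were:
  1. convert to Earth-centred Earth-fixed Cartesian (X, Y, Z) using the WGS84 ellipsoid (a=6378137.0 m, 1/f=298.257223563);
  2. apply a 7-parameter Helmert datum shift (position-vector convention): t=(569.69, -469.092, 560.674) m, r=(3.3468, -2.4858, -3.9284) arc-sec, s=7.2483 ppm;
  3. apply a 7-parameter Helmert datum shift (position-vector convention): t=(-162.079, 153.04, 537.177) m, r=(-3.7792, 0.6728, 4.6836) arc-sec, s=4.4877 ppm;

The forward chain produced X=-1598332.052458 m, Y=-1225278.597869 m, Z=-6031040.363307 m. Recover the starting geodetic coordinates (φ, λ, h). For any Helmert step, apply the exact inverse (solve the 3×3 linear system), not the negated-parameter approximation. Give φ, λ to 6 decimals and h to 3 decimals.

φ=-71.651270°, λ=-142.541891°, h=534.080 m

start: X=-1598332.0525, Y=-1225278.5979, Z=-6031040.3633 m
→ Helmert⁻¹: X=-1598170.9495, Y=-1225279.3382, Z=-6031578.1351
→ Helmert⁻¹: X=-1598778.4175, Y=-1224929.6925, Z=-6032055.9436
→ geod (Bowring, a=6378137.000): φ=-71.65127000°, λ=-142.54189100°, h=534.0800 m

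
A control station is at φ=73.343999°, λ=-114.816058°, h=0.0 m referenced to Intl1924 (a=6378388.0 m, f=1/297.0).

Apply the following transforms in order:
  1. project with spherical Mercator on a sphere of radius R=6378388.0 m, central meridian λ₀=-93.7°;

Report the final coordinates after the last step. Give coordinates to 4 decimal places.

start: φ=73.343999°, λ=-114.816058°, h=0.000 m
→ merc (R=6378388.0, λ₀=-93.7°): E=-2350721.3289, N=12256240.5682

E=-2350721.3289 m, N=12256240.5682 m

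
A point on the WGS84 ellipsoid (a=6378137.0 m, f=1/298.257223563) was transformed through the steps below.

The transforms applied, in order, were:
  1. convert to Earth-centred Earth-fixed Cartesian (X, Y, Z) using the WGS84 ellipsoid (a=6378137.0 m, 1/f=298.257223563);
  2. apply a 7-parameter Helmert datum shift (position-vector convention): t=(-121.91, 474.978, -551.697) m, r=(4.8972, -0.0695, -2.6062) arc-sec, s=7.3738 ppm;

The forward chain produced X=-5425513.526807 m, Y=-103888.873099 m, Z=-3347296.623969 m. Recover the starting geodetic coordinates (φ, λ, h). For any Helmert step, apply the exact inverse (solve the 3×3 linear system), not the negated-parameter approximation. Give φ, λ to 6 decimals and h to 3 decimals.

φ=-31.836406°, λ=-178.896421°, h=3188.567 m

start: X=-5425513.5268, Y=-103888.8731, Z=-3347296.6240 m
→ Helmert⁻¹: X=-5425351.4185, Y=-104511.0907, Z=-3346715.9395
→ geod (Bowring, a=6378137.000): φ=-31.83640600°, λ=-178.89642100°, h=3188.5670 m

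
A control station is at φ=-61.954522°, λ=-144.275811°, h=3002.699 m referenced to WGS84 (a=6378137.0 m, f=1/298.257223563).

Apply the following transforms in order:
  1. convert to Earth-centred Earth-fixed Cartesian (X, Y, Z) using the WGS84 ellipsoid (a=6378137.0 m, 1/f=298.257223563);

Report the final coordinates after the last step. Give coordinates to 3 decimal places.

X=-2442074.335 m, Y=-1756372.238 m, Z=-5608784.136 m

start: φ=-61.954522°, λ=-144.275811°, h=3002.699 m
→ ECEF (a=6378137.000, f=1/298.257223563): X=-2442074.3351, Y=-1756372.2382, Z=-5608784.1358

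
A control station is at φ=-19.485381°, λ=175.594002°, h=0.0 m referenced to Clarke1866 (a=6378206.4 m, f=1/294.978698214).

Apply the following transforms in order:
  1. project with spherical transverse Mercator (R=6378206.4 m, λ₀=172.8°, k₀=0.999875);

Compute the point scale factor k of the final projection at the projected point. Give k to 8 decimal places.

1.00093240

start: φ=-19.485381°, λ=175.594002°, h=0.000 m
→ into tm (λ₀=172.8°): φ=-19.48538100°, λ−λ₀=2.79400200°
scale k = 1.00093240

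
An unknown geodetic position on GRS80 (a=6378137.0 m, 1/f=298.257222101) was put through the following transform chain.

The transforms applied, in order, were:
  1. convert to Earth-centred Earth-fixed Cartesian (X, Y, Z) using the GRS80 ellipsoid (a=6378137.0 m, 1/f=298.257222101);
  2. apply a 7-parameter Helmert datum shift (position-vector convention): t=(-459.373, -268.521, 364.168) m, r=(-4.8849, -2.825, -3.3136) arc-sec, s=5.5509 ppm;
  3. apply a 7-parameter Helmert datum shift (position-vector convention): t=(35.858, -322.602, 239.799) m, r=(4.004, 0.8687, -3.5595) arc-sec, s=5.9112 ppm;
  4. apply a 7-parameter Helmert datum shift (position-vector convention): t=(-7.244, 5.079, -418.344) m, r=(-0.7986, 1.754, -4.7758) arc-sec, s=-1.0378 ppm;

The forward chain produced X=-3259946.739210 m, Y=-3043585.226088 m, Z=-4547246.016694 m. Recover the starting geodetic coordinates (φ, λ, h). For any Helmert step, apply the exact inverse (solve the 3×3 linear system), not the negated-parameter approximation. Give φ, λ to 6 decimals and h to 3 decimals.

φ=-45.753996°, λ=-136.964718°, h=1667.542 m

start: X=-3259946.7392, Y=-3043585.2261, Z=-4547246.0167 m
→ Helmert⁻¹: X=-3259833.7416, Y=-3043651.3368, Z=-4546871.8960
→ Helmert⁻¹: X=-3259778.6590, Y=-3043455.2659, Z=-4547039.4657
→ Helmert⁻¹: X=-3259314.5882, Y=-3043114.5181, Z=-4547405.8212
→ geod (Bowring, a=6378137.000): φ=-45.75399600°, λ=-136.96471800°, h=1667.5420 m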